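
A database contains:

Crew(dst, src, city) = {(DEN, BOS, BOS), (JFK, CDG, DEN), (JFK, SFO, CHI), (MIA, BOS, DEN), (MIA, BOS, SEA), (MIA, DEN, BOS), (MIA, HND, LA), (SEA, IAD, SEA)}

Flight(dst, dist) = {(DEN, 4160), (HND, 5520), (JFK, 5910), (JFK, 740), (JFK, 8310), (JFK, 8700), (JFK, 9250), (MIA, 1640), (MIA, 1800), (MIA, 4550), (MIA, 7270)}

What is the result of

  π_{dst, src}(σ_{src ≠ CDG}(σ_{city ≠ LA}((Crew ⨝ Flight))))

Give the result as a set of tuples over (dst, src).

{(DEN, BOS), (JFK, SFO), (MIA, BOS), (MIA, DEN)}

Crew ⋈ Flight (natural join on dst): {(DEN, BOS, BOS, 4160), (JFK, CDG, DEN, 5910), (JFK, CDG, DEN, 740), (JFK, CDG, DEN, 8310), (JFK, CDG, DEN, 8700), (JFK, CDG, DEN, 9250), (JFK, SFO, CHI, 5910), (JFK, SFO, CHI, 740), (JFK, SFO, CHI, 8310), (JFK, SFO, CHI, 8700), (JFK, SFO, CHI, 9250), (MIA, BOS, DEN, 1640), (MIA, BOS, DEN, 1800), (MIA, BOS, DEN, 4550), (MIA, BOS, DEN, 7270), (MIA, BOS, SEA, 1640), (MIA, BOS, SEA, 1800), (MIA, BOS, SEA, 4550), (MIA, BOS, SEA, 7270), (MIA, DEN, BOS, 1640), (MIA, DEN, BOS, 1800), (MIA, DEN, BOS, 4550), (MIA, DEN, BOS, 7270), (MIA, HND, LA, 1640), (MIA, HND, LA, 1800), (MIA, HND, LA, 4550), (MIA, HND, LA, 7270)}
σ[city ≠ LA]: keep tuples satisfying city ≠ LA → {(DEN, BOS, BOS, 4160), (JFK, CDG, DEN, 5910), (JFK, CDG, DEN, 740), (JFK, CDG, DEN, 8310), (JFK, CDG, DEN, 8700), (JFK, CDG, DEN, 9250), (JFK, SFO, CHI, 5910), (JFK, SFO, CHI, 740), (JFK, SFO, CHI, 8310), (JFK, SFO, CHI, 8700), (JFK, SFO, CHI, 9250), (MIA, BOS, DEN, 1640), (MIA, BOS, DEN, 1800), (MIA, BOS, DEN, 4550), (MIA, BOS, DEN, 7270), (MIA, BOS, SEA, 1640), (MIA, BOS, SEA, 1800), (MIA, BOS, SEA, 4550), (MIA, BOS, SEA, 7270), (MIA, DEN, BOS, 1640), (MIA, DEN, BOS, 1800), (MIA, DEN, BOS, 4550), (MIA, DEN, BOS, 7270)}
σ[src ≠ CDG]: keep tuples satisfying src ≠ CDG → {(DEN, BOS, BOS, 4160), (JFK, SFO, CHI, 5910), (JFK, SFO, CHI, 740), (JFK, SFO, CHI, 8310), (JFK, SFO, CHI, 8700), (JFK, SFO, CHI, 9250), (MIA, BOS, DEN, 1640), (MIA, BOS, DEN, 1800), (MIA, BOS, DEN, 4550), (MIA, BOS, DEN, 7270), (MIA, BOS, SEA, 1640), (MIA, BOS, SEA, 1800), (MIA, BOS, SEA, 4550), (MIA, BOS, SEA, 7270), (MIA, DEN, BOS, 1640), (MIA, DEN, BOS, 1800), (MIA, DEN, BOS, 4550), (MIA, DEN, BOS, 7270)}
Keep only column(s) dst, src (14 duplicate(s) eliminated): {(DEN, BOS), (JFK, SFO), (MIA, BOS), (MIA, DEN)}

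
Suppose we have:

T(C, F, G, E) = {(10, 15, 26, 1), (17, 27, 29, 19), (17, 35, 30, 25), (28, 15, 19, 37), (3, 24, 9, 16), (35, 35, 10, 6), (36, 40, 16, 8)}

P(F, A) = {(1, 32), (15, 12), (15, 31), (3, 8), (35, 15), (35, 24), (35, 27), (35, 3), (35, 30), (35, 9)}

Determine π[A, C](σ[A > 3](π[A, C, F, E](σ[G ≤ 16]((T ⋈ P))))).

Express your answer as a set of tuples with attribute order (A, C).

T ⋈ P (natural join on F): {(10, 15, 26, 1, 12), (10, 15, 26, 1, 31), (17, 35, 30, 25, 15), (17, 35, 30, 25, 24), (17, 35, 30, 25, 27), (17, 35, 30, 25, 3), (17, 35, 30, 25, 30), (17, 35, 30, 25, 9), (28, 15, 19, 37, 12), (28, 15, 19, 37, 31), (35, 35, 10, 6, 15), (35, 35, 10, 6, 24), (35, 35, 10, 6, 27), (35, 35, 10, 6, 3), (35, 35, 10, 6, 30), (35, 35, 10, 6, 9)}
Selection G ≤ 16: {(35, 35, 10, 6, 15), (35, 35, 10, 6, 24), (35, 35, 10, 6, 27), (35, 35, 10, 6, 3), (35, 35, 10, 6, 30), (35, 35, 10, 6, 9)}
Keep only column(s) A, C, F, E: {(15, 35, 35, 6), (24, 35, 35, 6), (27, 35, 35, 6), (3, 35, 35, 6), (30, 35, 35, 6), (9, 35, 35, 6)}
Selection A > 3: {(15, 35, 35, 6), (24, 35, 35, 6), (27, 35, 35, 6), (30, 35, 35, 6), (9, 35, 35, 6)}
Keep only column(s) A, C: {(15, 35), (24, 35), (27, 35), (30, 35), (9, 35)}

{(15, 35), (24, 35), (27, 35), (30, 35), (9, 35)}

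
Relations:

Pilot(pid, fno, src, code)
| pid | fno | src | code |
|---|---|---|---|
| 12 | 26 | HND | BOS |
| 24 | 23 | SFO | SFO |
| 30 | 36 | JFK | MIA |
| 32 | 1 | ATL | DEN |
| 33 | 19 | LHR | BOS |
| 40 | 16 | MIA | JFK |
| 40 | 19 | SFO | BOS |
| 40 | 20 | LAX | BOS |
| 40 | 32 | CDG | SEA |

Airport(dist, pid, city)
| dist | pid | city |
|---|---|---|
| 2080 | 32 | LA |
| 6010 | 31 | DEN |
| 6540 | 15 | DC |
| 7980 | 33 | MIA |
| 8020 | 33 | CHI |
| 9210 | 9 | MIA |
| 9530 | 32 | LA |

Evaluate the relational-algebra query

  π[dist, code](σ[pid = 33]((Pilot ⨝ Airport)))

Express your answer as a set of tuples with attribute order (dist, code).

Pilot ⋈ Airport (natural join on pid): {(32, 1, ATL, DEN, 2080, LA), (32, 1, ATL, DEN, 9530, LA), (33, 19, LHR, BOS, 7980, MIA), (33, 19, LHR, BOS, 8020, CHI)}
σ[pid = 33]: keep tuples satisfying pid = 33 → {(33, 19, LHR, BOS, 7980, MIA), (33, 19, LHR, BOS, 8020, CHI)}
π_{dist, code} gives {(7980, BOS), (8020, BOS)}.

{(7980, BOS), (8020, BOS)}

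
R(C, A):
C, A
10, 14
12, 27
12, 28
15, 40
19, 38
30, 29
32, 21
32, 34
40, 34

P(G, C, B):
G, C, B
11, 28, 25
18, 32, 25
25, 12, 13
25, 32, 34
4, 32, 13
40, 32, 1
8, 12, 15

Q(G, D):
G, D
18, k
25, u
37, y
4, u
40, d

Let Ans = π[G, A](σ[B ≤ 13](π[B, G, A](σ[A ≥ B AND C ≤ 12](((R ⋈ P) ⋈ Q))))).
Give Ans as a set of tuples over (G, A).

{(25, 27), (25, 28)}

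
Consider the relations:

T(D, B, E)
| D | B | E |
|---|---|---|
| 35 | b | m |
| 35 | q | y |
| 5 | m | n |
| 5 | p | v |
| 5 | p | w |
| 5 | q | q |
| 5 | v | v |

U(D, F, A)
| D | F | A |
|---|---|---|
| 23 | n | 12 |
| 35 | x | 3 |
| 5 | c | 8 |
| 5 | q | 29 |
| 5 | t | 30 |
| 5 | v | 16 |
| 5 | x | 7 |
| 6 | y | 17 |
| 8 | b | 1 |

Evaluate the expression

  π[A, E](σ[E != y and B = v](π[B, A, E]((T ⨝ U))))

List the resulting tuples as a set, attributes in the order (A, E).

T ⋈ U (natural join on D): {(35, b, m, x, 3), (35, q, y, x, 3), (5, m, n, c, 8), (5, m, n, q, 29), (5, m, n, t, 30), (5, m, n, v, 16), (5, m, n, x, 7), (5, p, v, c, 8), (5, p, v, q, 29), (5, p, v, t, 30), (5, p, v, v, 16), (5, p, v, x, 7), (5, p, w, c, 8), (5, p, w, q, 29), (5, p, w, t, 30), (5, p, w, v, 16), (5, p, w, x, 7), (5, q, q, c, 8), (5, q, q, q, 29), (5, q, q, t, 30), (5, q, q, v, 16), (5, q, q, x, 7), (5, v, v, c, 8), (5, v, v, q, 29), (5, v, v, t, 30), (5, v, v, v, 16), (5, v, v, x, 7)}
Projecting to B, A, E: {(b, 3, m), (m, 16, n), (m, 29, n), (m, 30, n), (m, 7, n), (m, 8, n), (p, 16, v), (p, 16, w), (p, 29, v), (p, 29, w), (p, 30, v), (p, 30, w), (p, 7, v), (p, 7, w), (p, 8, v), (p, 8, w), (q, 16, q), (q, 29, q), (q, 3, y), (q, 30, q), (q, 7, q), (q, 8, q), (v, 16, v), (v, 29, v), (v, 30, v), (v, 7, v), (v, 8, v)}
σ[E != y and B = v]: keep tuples satisfying E != y and B = v → {(v, 16, v), (v, 29, v), (v, 30, v), (v, 7, v), (v, 8, v)}
Projecting to A, E: {(16, v), (29, v), (30, v), (7, v), (8, v)}

{(16, v), (29, v), (30, v), (7, v), (8, v)}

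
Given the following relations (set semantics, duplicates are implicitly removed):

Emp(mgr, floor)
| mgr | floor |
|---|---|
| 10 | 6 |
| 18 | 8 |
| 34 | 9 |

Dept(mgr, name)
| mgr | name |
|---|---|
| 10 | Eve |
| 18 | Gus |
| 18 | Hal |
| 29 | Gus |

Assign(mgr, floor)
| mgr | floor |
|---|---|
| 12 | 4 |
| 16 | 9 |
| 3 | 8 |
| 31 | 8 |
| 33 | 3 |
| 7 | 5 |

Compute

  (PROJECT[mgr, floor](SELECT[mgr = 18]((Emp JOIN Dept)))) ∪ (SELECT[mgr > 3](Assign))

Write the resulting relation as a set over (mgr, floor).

Joining Emp and Dept on mgr yields {(10, 6, Eve), (18, 8, Gus), (18, 8, Hal)}.
Selection mgr = 18: {(18, 8, Gus), (18, 8, Hal)}
π_{mgr, floor} gives {(18, 8)} (1 duplicate(s) eliminated).
Selection mgr > 3: {(12, 4), (16, 9), (31, 8), (33, 3), (7, 5)}
Union: {(18, 8)} with {(12, 4), (16, 9), (31, 8), (33, 3), (7, 5)} → {(12, 4), (16, 9), (18, 8), (31, 8), (33, 3), (7, 5)}

{(12, 4), (16, 9), (18, 8), (31, 8), (33, 3), (7, 5)}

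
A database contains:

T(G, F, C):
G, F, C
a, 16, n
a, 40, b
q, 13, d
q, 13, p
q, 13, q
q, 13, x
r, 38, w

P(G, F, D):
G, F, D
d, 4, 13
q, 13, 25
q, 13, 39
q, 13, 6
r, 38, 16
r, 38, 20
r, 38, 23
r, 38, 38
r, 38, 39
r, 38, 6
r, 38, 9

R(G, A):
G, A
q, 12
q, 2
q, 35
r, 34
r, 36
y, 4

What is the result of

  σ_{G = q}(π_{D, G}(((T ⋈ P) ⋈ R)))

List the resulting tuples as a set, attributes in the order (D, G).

Natural join on G, F: {(q, 13, d, 25), (q, 13, d, 39), (q, 13, d, 6), (q, 13, p, 25), (q, 13, p, 39), (q, 13, p, 6), (q, 13, q, 25), (q, 13, q, 39), (q, 13, q, 6), (q, 13, x, 25), (q, 13, x, 39), (q, 13, x, 6), (r, 38, w, 16), (r, 38, w, 20), (r, 38, w, 23), (r, 38, w, 38), (r, 38, w, 39), (r, 38, w, 6), (r, 38, w, 9)}
Natural join on G: {(q, 13, d, 25, 12), (q, 13, d, 25, 2), (q, 13, d, 25, 35), (q, 13, d, 39, 12), (q, 13, d, 39, 2), (q, 13, d, 39, 35), (q, 13, d, 6, 12), (q, 13, d, 6, 2), (q, 13, d, 6, 35), (q, 13, p, 25, 12), (q, 13, p, 25, 2), (q, 13, p, 25, 35), (q, 13, p, 39, 12), (q, 13, p, 39, 2), (q, 13, p, 39, 35), (q, 13, p, 6, 12), (q, 13, p, 6, 2), (q, 13, p, 6, 35), (q, 13, q, 25, 12), (q, 13, q, 25, 2), (q, 13, q, 25, 35), (q, 13, q, 39, 12), (q, 13, q, 39, 2), (q, 13, q, 39, 35), (q, 13, q, 6, 12), (q, 13, q, 6, 2), (q, 13, q, 6, 35), (q, 13, x, 25, 12), (q, 13, x, 25, 2), (q, 13, x, 25, 35), (q, 13, x, 39, 12), (q, 13, x, 39, 2), (q, 13, x, 39, 35), (q, 13, x, 6, 12), (q, 13, x, 6, 2), (q, 13, x, 6, 35), (r, 38, w, 16, 34), (r, 38, w, 16, 36), (r, 38, w, 20, 34), (r, 38, w, 20, 36), (r, 38, w, 23, 34), (r, 38, w, 23, 36), (r, 38, w, 38, 34), (r, 38, w, 38, 36), (r, 38, w, 39, 34), (r, 38, w, 39, 36), (r, 38, w, 6, 34), (r, 38, w, 6, 36), (r, 38, w, 9, 34), (r, 38, w, 9, 36)}
π_{D, G} gives {(16, r), (20, r), (23, r), (25, q), (38, r), (39, q), (39, r), (6, q), (6, r), (9, r)} (40 duplicate(s) eliminated).
Filtering on G = q leaves {(25, q), (39, q), (6, q)}.

{(25, q), (39, q), (6, q)}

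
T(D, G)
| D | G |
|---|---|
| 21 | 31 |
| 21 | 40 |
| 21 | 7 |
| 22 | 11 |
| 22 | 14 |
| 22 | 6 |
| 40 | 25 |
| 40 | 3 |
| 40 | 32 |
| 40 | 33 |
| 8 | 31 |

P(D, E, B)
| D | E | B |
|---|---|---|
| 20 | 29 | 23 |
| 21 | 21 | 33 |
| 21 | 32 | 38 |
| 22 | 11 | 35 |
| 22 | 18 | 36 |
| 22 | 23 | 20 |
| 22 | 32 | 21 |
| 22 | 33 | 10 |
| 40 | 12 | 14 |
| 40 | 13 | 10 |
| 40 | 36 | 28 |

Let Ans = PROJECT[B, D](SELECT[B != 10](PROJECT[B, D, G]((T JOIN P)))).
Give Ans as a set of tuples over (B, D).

{(14, 40), (20, 22), (21, 22), (28, 40), (33, 21), (35, 22), (36, 22), (38, 21)}

Natural join on D: {(21, 31, 21, 33), (21, 31, 32, 38), (21, 40, 21, 33), (21, 40, 32, 38), (21, 7, 21, 33), (21, 7, 32, 38), (22, 11, 11, 35), (22, 11, 18, 36), (22, 11, 23, 20), (22, 11, 32, 21), (22, 11, 33, 10), (22, 14, 11, 35), (22, 14, 18, 36), (22, 14, 23, 20), (22, 14, 32, 21), (22, 14, 33, 10), (22, 6, 11, 35), (22, 6, 18, 36), (22, 6, 23, 20), (22, 6, 32, 21), (22, 6, 33, 10), (40, 25, 12, 14), (40, 25, 13, 10), (40, 25, 36, 28), (40, 3, 12, 14), (40, 3, 13, 10), (40, 3, 36, 28), (40, 32, 12, 14), (40, 32, 13, 10), (40, 32, 36, 28), (40, 33, 12, 14), (40, 33, 13, 10), (40, 33, 36, 28)}
Keep only column(s) B, D, G: {(10, 22, 11), (10, 22, 14), (10, 22, 6), (10, 40, 25), (10, 40, 3), (10, 40, 32), (10, 40, 33), (14, 40, 25), (14, 40, 3), (14, 40, 32), (14, 40, 33), (20, 22, 11), (20, 22, 14), (20, 22, 6), (21, 22, 11), (21, 22, 14), (21, 22, 6), (28, 40, 25), (28, 40, 3), (28, 40, 32), (28, 40, 33), (33, 21, 31), (33, 21, 40), (33, 21, 7), (35, 22, 11), (35, 22, 14), (35, 22, 6), (36, 22, 11), (36, 22, 14), (36, 22, 6), (38, 21, 31), (38, 21, 40), (38, 21, 7)}
σ[B != 10]: keep tuples satisfying B != 10 → {(14, 40, 25), (14, 40, 3), (14, 40, 32), (14, 40, 33), (20, 22, 11), (20, 22, 14), (20, 22, 6), (21, 22, 11), (21, 22, 14), (21, 22, 6), (28, 40, 25), (28, 40, 3), (28, 40, 32), (28, 40, 33), (33, 21, 31), (33, 21, 40), (33, 21, 7), (35, 22, 11), (35, 22, 14), (35, 22, 6), (36, 22, 11), (36, 22, 14), (36, 22, 6), (38, 21, 31), (38, 21, 40), (38, 21, 7)}
Keep only column(s) B, D (18 duplicate(s) eliminated): {(14, 40), (20, 22), (21, 22), (28, 40), (33, 21), (35, 22), (36, 22), (38, 21)}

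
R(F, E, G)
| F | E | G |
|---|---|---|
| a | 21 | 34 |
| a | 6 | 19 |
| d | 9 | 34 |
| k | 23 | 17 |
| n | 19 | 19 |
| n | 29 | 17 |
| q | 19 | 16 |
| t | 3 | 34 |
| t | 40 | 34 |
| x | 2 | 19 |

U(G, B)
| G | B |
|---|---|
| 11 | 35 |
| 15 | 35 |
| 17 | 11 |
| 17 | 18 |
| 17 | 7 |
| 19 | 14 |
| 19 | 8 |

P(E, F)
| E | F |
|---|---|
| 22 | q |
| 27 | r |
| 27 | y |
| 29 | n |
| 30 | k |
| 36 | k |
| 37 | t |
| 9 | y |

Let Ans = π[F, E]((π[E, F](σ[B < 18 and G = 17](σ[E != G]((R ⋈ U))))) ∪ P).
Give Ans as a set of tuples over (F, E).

Joining R and U on G yields {(a, 6, 19, 14), (a, 6, 19, 8), (k, 23, 17, 11), (k, 23, 17, 18), (k, 23, 17, 7), (n, 19, 19, 14), (n, 19, 19, 8), (n, 29, 17, 11), (n, 29, 17, 18), (n, 29, 17, 7), (x, 2, 19, 14), (x, 2, 19, 8)}.
Filtering on E != G leaves {(a, 6, 19, 14), (a, 6, 19, 8), (k, 23, 17, 11), (k, 23, 17, 18), (k, 23, 17, 7), (n, 29, 17, 11), (n, 29, 17, 18), (n, 29, 17, 7), (x, 2, 19, 14), (x, 2, 19, 8)}.
Filtering on B < 18 and G = 17 leaves {(k, 23, 17, 11), (k, 23, 17, 7), (n, 29, 17, 11), (n, 29, 17, 7)}.
π[E, F]: project onto (E, F) (2 duplicate(s) eliminated) → {(23, k), (29, n)}
Taking the union: {(22, q), (23, k), (27, r), (27, y), (29, n), (30, k), (36, k), (37, t), (9, y)}
π[F, E]: project onto (F, E) → {(k, 23), (k, 30), (k, 36), (n, 29), (q, 22), (r, 27), (t, 37), (y, 27), (y, 9)}

{(k, 23), (k, 30), (k, 36), (n, 29), (q, 22), (r, 27), (t, 37), (y, 27), (y, 9)}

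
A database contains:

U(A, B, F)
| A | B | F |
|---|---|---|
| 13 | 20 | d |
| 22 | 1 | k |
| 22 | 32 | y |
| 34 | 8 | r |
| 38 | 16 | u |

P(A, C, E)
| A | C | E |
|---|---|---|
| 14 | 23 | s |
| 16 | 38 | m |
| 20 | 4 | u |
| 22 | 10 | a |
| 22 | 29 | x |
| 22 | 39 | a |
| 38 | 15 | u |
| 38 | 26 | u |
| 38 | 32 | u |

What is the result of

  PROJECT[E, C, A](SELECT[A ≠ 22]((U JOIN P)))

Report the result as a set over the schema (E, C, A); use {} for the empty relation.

Natural join on A: {(22, 1, k, 10, a), (22, 1, k, 29, x), (22, 1, k, 39, a), (22, 32, y, 10, a), (22, 32, y, 29, x), (22, 32, y, 39, a), (38, 16, u, 15, u), (38, 16, u, 26, u), (38, 16, u, 32, u)}
σ[A ≠ 22]: keep tuples satisfying A ≠ 22 → {(38, 16, u, 15, u), (38, 16, u, 26, u), (38, 16, u, 32, u)}
π[E, C, A]: project onto (E, C, A) → {(u, 15, 38), (u, 26, 38), (u, 32, 38)}

{(u, 15, 38), (u, 26, 38), (u, 32, 38)}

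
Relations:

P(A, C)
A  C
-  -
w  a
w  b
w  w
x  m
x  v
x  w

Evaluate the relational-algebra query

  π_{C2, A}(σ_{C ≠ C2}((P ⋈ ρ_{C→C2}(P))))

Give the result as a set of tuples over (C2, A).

ρ[C→C2]: schema becomes (A, C2); tuples unchanged.
P ⋈ ρ_{C→C2}(P) (natural join on A): {(w, a, a), (w, a, b), (w, a, w), (w, b, a), (w, b, b), (w, b, w), (w, w, a), (w, w, b), (w, w, w), (x, m, m), (x, m, v), (x, m, w), (x, v, m), (x, v, v), (x, v, w), (x, w, m), (x, w, v), (x, w, w)}
Selection C ≠ C2: {(w, a, b), (w, a, w), (w, b, a), (w, b, w), (w, w, a), (w, w, b), (x, m, v), (x, m, w), (x, v, m), (x, v, w), (x, w, m), (x, w, v)}
Keep only column(s) C2, A (6 duplicate(s) eliminated): {(a, w), (b, w), (m, x), (v, x), (w, w), (w, x)}

{(a, w), (b, w), (m, x), (v, x), (w, w), (w, x)}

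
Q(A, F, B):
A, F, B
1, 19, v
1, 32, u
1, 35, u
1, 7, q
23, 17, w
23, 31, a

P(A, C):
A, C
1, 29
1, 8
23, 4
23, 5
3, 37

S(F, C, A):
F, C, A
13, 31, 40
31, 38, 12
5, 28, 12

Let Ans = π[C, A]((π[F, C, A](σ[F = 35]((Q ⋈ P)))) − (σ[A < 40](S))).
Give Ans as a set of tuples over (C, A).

Q ⋈ P (natural join on A): {(1, 19, v, 29), (1, 19, v, 8), (1, 32, u, 29), (1, 32, u, 8), (1, 35, u, 29), (1, 35, u, 8), (1, 7, q, 29), (1, 7, q, 8), (23, 17, w, 4), (23, 17, w, 5), (23, 31, a, 4), (23, 31, a, 5)}
Selection F = 35: {(1, 35, u, 29), (1, 35, u, 8)}
π_{F, C, A} gives {(35, 29, 1), (35, 8, 1)}.
Selection A < 40: {(31, 38, 12), (5, 28, 12)}
Taking the difference: {(35, 29, 1), (35, 8, 1)}
π_{C, A} gives {(29, 1), (8, 1)}.

{(29, 1), (8, 1)}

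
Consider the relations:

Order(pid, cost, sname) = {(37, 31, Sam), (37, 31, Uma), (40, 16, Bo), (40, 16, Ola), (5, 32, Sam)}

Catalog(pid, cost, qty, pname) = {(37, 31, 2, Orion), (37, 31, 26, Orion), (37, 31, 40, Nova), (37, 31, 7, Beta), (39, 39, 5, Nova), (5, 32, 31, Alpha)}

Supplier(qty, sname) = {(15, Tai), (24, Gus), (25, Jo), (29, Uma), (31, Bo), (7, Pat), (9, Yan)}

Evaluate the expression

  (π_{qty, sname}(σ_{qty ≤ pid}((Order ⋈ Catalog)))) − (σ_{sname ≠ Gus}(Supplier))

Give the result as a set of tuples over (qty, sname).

Joining Order and Catalog on pid, cost yields {(37, 31, Sam, 2, Orion), (37, 31, Sam, 26, Orion), (37, 31, Sam, 40, Nova), (37, 31, Sam, 7, Beta), (37, 31, Uma, 2, Orion), (37, 31, Uma, 26, Orion), (37, 31, Uma, 40, Nova), (37, 31, Uma, 7, Beta), (5, 32, Sam, 31, Alpha)}.
Selection qty ≤ pid: {(37, 31, Sam, 2, Orion), (37, 31, Sam, 26, Orion), (37, 31, Sam, 7, Beta), (37, 31, Uma, 2, Orion), (37, 31, Uma, 26, Orion), (37, 31, Uma, 7, Beta)}
π[qty, sname]: project onto (qty, sname) → {(2, Sam), (2, Uma), (26, Sam), (26, Uma), (7, Sam), (7, Uma)}
Selection sname ≠ Gus: {(15, Tai), (25, Jo), (29, Uma), (31, Bo), (7, Pat), (9, Yan)}
Set difference of the two operands is {(2, Sam), (2, Uma), (26, Sam), (26, Uma), (7, Sam), (7, Uma)}.

{(2, Sam), (2, Uma), (26, Sam), (26, Uma), (7, Sam), (7, Uma)}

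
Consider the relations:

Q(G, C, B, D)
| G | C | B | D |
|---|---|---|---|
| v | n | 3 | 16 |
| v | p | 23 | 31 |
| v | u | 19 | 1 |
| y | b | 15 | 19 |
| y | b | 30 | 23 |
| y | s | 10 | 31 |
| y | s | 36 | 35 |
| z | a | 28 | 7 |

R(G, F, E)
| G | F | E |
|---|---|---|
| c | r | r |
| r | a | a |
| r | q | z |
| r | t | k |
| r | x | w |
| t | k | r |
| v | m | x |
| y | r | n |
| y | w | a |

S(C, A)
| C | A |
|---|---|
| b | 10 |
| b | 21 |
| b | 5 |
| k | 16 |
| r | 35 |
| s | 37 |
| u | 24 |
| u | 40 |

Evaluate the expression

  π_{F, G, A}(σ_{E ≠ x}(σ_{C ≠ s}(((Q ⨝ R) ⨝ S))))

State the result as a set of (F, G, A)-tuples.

Q ⋈ R (natural join on G): {(v, n, 3, 16, m, x), (v, p, 23, 31, m, x), (v, u, 19, 1, m, x), (y, b, 15, 19, r, n), (y, b, 15, 19, w, a), (y, b, 30, 23, r, n), (y, b, 30, 23, w, a), (y, s, 10, 31, r, n), (y, s, 10, 31, w, a), (y, s, 36, 35, r, n), (y, s, 36, 35, w, a)}
(Q ⨝ R) ⋈ S (natural join on C): {(v, u, 19, 1, m, x, 24), (v, u, 19, 1, m, x, 40), (y, b, 15, 19, r, n, 10), (y, b, 15, 19, r, n, 21), (y, b, 15, 19, r, n, 5), (y, b, 15, 19, w, a, 10), (y, b, 15, 19, w, a, 21), (y, b, 15, 19, w, a, 5), (y, b, 30, 23, r, n, 10), (y, b, 30, 23, r, n, 21), (y, b, 30, 23, r, n, 5), (y, b, 30, 23, w, a, 10), (y, b, 30, 23, w, a, 21), (y, b, 30, 23, w, a, 5), (y, s, 10, 31, r, n, 37), (y, s, 10, 31, w, a, 37), (y, s, 36, 35, r, n, 37), (y, s, 36, 35, w, a, 37)}
Selection C ≠ s: {(v, u, 19, 1, m, x, 24), (v, u, 19, 1, m, x, 40), (y, b, 15, 19, r, n, 10), (y, b, 15, 19, r, n, 21), (y, b, 15, 19, r, n, 5), (y, b, 15, 19, w, a, 10), (y, b, 15, 19, w, a, 21), (y, b, 15, 19, w, a, 5), (y, b, 30, 23, r, n, 10), (y, b, 30, 23, r, n, 21), (y, b, 30, 23, r, n, 5), (y, b, 30, 23, w, a, 10), (y, b, 30, 23, w, a, 21), (y, b, 30, 23, w, a, 5)}
Selection E ≠ x: {(y, b, 15, 19, r, n, 10), (y, b, 15, 19, r, n, 21), (y, b, 15, 19, r, n, 5), (y, b, 15, 19, w, a, 10), (y, b, 15, 19, w, a, 21), (y, b, 15, 19, w, a, 5), (y, b, 30, 23, r, n, 10), (y, b, 30, 23, r, n, 21), (y, b, 30, 23, r, n, 5), (y, b, 30, 23, w, a, 10), (y, b, 30, 23, w, a, 21), (y, b, 30, 23, w, a, 5)}
Projecting to F, G, A (6 duplicate(s) eliminated): {(r, y, 10), (r, y, 21), (r, y, 5), (w, y, 10), (w, y, 21), (w, y, 5)}

{(r, y, 10), (r, y, 21), (r, y, 5), (w, y, 10), (w, y, 21), (w, y, 5)}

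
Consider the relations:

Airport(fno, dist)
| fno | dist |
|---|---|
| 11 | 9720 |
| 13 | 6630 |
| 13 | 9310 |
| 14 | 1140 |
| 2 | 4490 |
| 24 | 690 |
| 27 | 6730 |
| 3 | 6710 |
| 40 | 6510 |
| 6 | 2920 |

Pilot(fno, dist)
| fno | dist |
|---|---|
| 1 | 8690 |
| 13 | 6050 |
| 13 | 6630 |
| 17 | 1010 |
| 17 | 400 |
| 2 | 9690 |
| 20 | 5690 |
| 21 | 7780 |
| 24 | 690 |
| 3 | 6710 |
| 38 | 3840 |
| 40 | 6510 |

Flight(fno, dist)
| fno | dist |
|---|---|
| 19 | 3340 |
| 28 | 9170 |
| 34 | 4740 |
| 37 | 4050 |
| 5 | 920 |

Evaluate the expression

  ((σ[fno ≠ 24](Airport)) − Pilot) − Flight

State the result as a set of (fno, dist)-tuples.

σ[fno ≠ 24]: keep tuples satisfying fno ≠ 24 → {(11, 9720), (13, 6630), (13, 9310), (14, 1140), (2, 4490), (27, 6730), (3, 6710), (40, 6510), (6, 2920)}
Difference: {(11, 9720), (13, 6630), (13, 9310), (14, 1140), (2, 4490), (27, 6730), (3, 6710), (40, 6510), (6, 2920)} with {(1, 8690), (13, 6050), (13, 6630), (17, 1010), (17, 400), (2, 9690), (20, 5690), (21, 7780), (24, 690), (3, 6710), (38, 3840), (40, 6510)} → {(11, 9720), (13, 9310), (14, 1140), (2, 4490), (27, 6730), (6, 2920)}
Difference: {(11, 9720), (13, 9310), (14, 1140), (2, 4490), (27, 6730), (6, 2920)} with {(19, 3340), (28, 9170), (34, 4740), (37, 4050), (5, 920)} → {(11, 9720), (13, 9310), (14, 1140), (2, 4490), (27, 6730), (6, 2920)}

{(11, 9720), (13, 9310), (14, 1140), (2, 4490), (27, 6730), (6, 2920)}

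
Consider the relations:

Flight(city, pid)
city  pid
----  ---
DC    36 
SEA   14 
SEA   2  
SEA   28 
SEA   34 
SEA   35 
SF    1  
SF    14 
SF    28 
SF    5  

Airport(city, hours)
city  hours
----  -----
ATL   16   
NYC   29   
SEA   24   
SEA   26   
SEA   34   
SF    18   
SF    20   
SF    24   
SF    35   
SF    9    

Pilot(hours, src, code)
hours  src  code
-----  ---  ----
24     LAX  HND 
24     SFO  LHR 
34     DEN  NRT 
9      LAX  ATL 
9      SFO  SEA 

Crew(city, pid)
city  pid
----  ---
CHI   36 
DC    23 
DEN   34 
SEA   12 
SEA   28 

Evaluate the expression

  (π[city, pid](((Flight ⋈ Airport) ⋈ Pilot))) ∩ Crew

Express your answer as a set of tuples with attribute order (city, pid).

Flight ⋈ Airport (natural join on city): {(SEA, 14, 24), (SEA, 14, 26), (SEA, 14, 34), (SEA, 2, 24), (SEA, 2, 26), (SEA, 2, 34), (SEA, 28, 24), (SEA, 28, 26), (SEA, 28, 34), (SEA, 34, 24), (SEA, 34, 26), (SEA, 34, 34), (SEA, 35, 24), (SEA, 35, 26), (SEA, 35, 34), (SF, 1, 18), (SF, 1, 20), (SF, 1, 24), (SF, 1, 35), (SF, 1, 9), (SF, 14, 18), (SF, 14, 20), (SF, 14, 24), (SF, 14, 35), (SF, 14, 9), (SF, 28, 18), (SF, 28, 20), (SF, 28, 24), (SF, 28, 35), (SF, 28, 9), (SF, 5, 18), (SF, 5, 20), (SF, 5, 24), (SF, 5, 35), (SF, 5, 9)}
(Flight ⋈ Airport) ⋈ Pilot (natural join on hours): {(SEA, 14, 24, LAX, HND), (SEA, 14, 24, SFO, LHR), (SEA, 14, 34, DEN, NRT), (SEA, 2, 24, LAX, HND), (SEA, 2, 24, SFO, LHR), (SEA, 2, 34, DEN, NRT), (SEA, 28, 24, LAX, HND), (SEA, 28, 24, SFO, LHR), (SEA, 28, 34, DEN, NRT), (SEA, 34, 24, LAX, HND), (SEA, 34, 24, SFO, LHR), (SEA, 34, 34, DEN, NRT), (SEA, 35, 24, LAX, HND), (SEA, 35, 24, SFO, LHR), (SEA, 35, 34, DEN, NRT), (SF, 1, 24, LAX, HND), (SF, 1, 24, SFO, LHR), (SF, 1, 9, LAX, ATL), (SF, 1, 9, SFO, SEA), (SF, 14, 24, LAX, HND), (SF, 14, 24, SFO, LHR), (SF, 14, 9, LAX, ATL), (SF, 14, 9, SFO, SEA), (SF, 28, 24, LAX, HND), (SF, 28, 24, SFO, LHR), (SF, 28, 9, LAX, ATL), (SF, 28, 9, SFO, SEA), (SF, 5, 24, LAX, HND), (SF, 5, 24, SFO, LHR), (SF, 5, 9, LAX, ATL), (SF, 5, 9, SFO, SEA)}
π[city, pid]: project onto (city, pid) (22 duplicate(s) eliminated) → {(SEA, 14), (SEA, 2), (SEA, 28), (SEA, 34), (SEA, 35), (SF, 1), (SF, 14), (SF, 28), (SF, 5)}
Intersection: {(SEA, 14), (SEA, 2), (SEA, 28), (SEA, 34), (SEA, 35), (SF, 1), (SF, 14), (SF, 28), (SF, 5)} with {(CHI, 36), (DC, 23), (DEN, 34), (SEA, 12), (SEA, 28)} → {(SEA, 28)}

{(SEA, 28)}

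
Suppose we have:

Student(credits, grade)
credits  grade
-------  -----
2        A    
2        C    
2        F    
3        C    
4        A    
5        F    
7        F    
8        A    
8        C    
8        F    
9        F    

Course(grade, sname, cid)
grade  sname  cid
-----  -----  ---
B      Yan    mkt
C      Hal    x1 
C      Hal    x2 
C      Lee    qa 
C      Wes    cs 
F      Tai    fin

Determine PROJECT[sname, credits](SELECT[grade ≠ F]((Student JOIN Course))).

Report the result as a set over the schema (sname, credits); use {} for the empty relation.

Natural join on grade: {(2, C, Hal, x1), (2, C, Hal, x2), (2, C, Lee, qa), (2, C, Wes, cs), (2, F, Tai, fin), (3, C, Hal, x1), (3, C, Hal, x2), (3, C, Lee, qa), (3, C, Wes, cs), (5, F, Tai, fin), (7, F, Tai, fin), (8, C, Hal, x1), (8, C, Hal, x2), (8, C, Lee, qa), (8, C, Wes, cs), (8, F, Tai, fin), (9, F, Tai, fin)}
σ[grade ≠ F]: keep tuples satisfying grade ≠ F → {(2, C, Hal, x1), (2, C, Hal, x2), (2, C, Lee, qa), (2, C, Wes, cs), (3, C, Hal, x1), (3, C, Hal, x2), (3, C, Lee, qa), (3, C, Wes, cs), (8, C, Hal, x1), (8, C, Hal, x2), (8, C, Lee, qa), (8, C, Wes, cs)}
Keep only column(s) sname, credits (3 duplicate(s) eliminated): {(Hal, 2), (Hal, 3), (Hal, 8), (Lee, 2), (Lee, 3), (Lee, 8), (Wes, 2), (Wes, 3), (Wes, 8)}

{(Hal, 2), (Hal, 3), (Hal, 8), (Lee, 2), (Lee, 3), (Lee, 8), (Wes, 2), (Wes, 3), (Wes, 8)}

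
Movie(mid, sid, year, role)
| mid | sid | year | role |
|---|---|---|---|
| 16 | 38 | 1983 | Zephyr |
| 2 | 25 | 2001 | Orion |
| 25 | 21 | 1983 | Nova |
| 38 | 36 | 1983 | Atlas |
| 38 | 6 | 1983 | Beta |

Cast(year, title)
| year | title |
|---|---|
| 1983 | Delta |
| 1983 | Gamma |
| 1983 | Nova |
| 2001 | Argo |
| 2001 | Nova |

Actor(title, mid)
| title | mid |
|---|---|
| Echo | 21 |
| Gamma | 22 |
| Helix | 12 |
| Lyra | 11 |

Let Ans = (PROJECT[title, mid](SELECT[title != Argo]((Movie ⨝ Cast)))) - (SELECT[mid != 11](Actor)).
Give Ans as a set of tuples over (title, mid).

Natural join on year: {(16, 38, 1983, Zephyr, Delta), (16, 38, 1983, Zephyr, Gamma), (16, 38, 1983, Zephyr, Nova), (2, 25, 2001, Orion, Argo), (2, 25, 2001, Orion, Nova), (25, 21, 1983, Nova, Delta), (25, 21, 1983, Nova, Gamma), (25, 21, 1983, Nova, Nova), (38, 36, 1983, Atlas, Delta), (38, 36, 1983, Atlas, Gamma), (38, 36, 1983, Atlas, Nova), (38, 6, 1983, Beta, Delta), (38, 6, 1983, Beta, Gamma), (38, 6, 1983, Beta, Nova)}
Selection title != Argo: {(16, 38, 1983, Zephyr, Delta), (16, 38, 1983, Zephyr, Gamma), (16, 38, 1983, Zephyr, Nova), (2, 25, 2001, Orion, Nova), (25, 21, 1983, Nova, Delta), (25, 21, 1983, Nova, Gamma), (25, 21, 1983, Nova, Nova), (38, 36, 1983, Atlas, Delta), (38, 36, 1983, Atlas, Gamma), (38, 36, 1983, Atlas, Nova), (38, 6, 1983, Beta, Delta), (38, 6, 1983, Beta, Gamma), (38, 6, 1983, Beta, Nova)}
π_{title, mid} gives {(Delta, 16), (Delta, 25), (Delta, 38), (Gamma, 16), (Gamma, 25), (Gamma, 38), (Nova, 16), (Nova, 2), (Nova, 25), (Nova, 38)} (3 duplicate(s) eliminated).
Selection mid != 11: {(Echo, 21), (Gamma, 22), (Helix, 12)}
Difference: {(Delta, 16), (Delta, 25), (Delta, 38), (Gamma, 16), (Gamma, 25), (Gamma, 38), (Nova, 16), (Nova, 2), (Nova, 25), (Nova, 38)} with {(Echo, 21), (Gamma, 22), (Helix, 12)} → {(Delta, 16), (Delta, 25), (Delta, 38), (Gamma, 16), (Gamma, 25), (Gamma, 38), (Nova, 16), (Nova, 2), (Nova, 25), (Nova, 38)}

{(Delta, 16), (Delta, 25), (Delta, 38), (Gamma, 16), (Gamma, 25), (Gamma, 38), (Nova, 16), (Nova, 2), (Nova, 25), (Nova, 38)}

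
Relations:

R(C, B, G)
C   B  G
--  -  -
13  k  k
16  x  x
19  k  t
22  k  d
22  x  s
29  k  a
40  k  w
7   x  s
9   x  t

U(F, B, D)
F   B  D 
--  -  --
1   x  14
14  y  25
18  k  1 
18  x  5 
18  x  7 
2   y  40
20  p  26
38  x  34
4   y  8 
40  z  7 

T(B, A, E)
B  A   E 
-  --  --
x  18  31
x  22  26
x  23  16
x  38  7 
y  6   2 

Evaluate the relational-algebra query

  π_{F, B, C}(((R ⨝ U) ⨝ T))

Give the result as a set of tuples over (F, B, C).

Natural join on B: {(13, k, k, 18, 1), (16, x, x, 1, 14), (16, x, x, 18, 5), (16, x, x, 18, 7), (16, x, x, 38, 34), (19, k, t, 18, 1), (22, k, d, 18, 1), (22, x, s, 1, 14), (22, x, s, 18, 5), (22, x, s, 18, 7), (22, x, s, 38, 34), (29, k, a, 18, 1), (40, k, w, 18, 1), (7, x, s, 1, 14), (7, x, s, 18, 5), (7, x, s, 18, 7), (7, x, s, 38, 34), (9, x, t, 1, 14), (9, x, t, 18, 5), (9, x, t, 18, 7), (9, x, t, 38, 34)}
Natural join on B: {(16, x, x, 1, 14, 18, 31), (16, x, x, 1, 14, 22, 26), (16, x, x, 1, 14, 23, 16), (16, x, x, 1, 14, 38, 7), (16, x, x, 18, 5, 18, 31), (16, x, x, 18, 5, 22, 26), (16, x, x, 18, 5, 23, 16), (16, x, x, 18, 5, 38, 7), (16, x, x, 18, 7, 18, 31), (16, x, x, 18, 7, 22, 26), (16, x, x, 18, 7, 23, 16), (16, x, x, 18, 7, 38, 7), (16, x, x, 38, 34, 18, 31), (16, x, x, 38, 34, 22, 26), (16, x, x, 38, 34, 23, 16), (16, x, x, 38, 34, 38, 7), (22, x, s, 1, 14, 18, 31), (22, x, s, 1, 14, 22, 26), (22, x, s, 1, 14, 23, 16), (22, x, s, 1, 14, 38, 7), (22, x, s, 18, 5, 18, 31), (22, x, s, 18, 5, 22, 26), (22, x, s, 18, 5, 23, 16), (22, x, s, 18, 5, 38, 7), (22, x, s, 18, 7, 18, 31), (22, x, s, 18, 7, 22, 26), (22, x, s, 18, 7, 23, 16), (22, x, s, 18, 7, 38, 7), (22, x, s, 38, 34, 18, 31), (22, x, s, 38, 34, 22, 26), (22, x, s, 38, 34, 23, 16), (22, x, s, 38, 34, 38, 7), (7, x, s, 1, 14, 18, 31), (7, x, s, 1, 14, 22, 26), (7, x, s, 1, 14, 23, 16), (7, x, s, 1, 14, 38, 7), (7, x, s, 18, 5, 18, 31), (7, x, s, 18, 5, 22, 26), (7, x, s, 18, 5, 23, 16), (7, x, s, 18, 5, 38, 7), (7, x, s, 18, 7, 18, 31), (7, x, s, 18, 7, 22, 26), (7, x, s, 18, 7, 23, 16), (7, x, s, 18, 7, 38, 7), (7, x, s, 38, 34, 18, 31), (7, x, s, 38, 34, 22, 26), (7, x, s, 38, 34, 23, 16), (7, x, s, 38, 34, 38, 7), (9, x, t, 1, 14, 18, 31), (9, x, t, 1, 14, 22, 26), (9, x, t, 1, 14, 23, 16), (9, x, t, 1, 14, 38, 7), (9, x, t, 18, 5, 18, 31), (9, x, t, 18, 5, 22, 26), (9, x, t, 18, 5, 23, 16), (9, x, t, 18, 5, 38, 7), (9, x, t, 18, 7, 18, 31), (9, x, t, 18, 7, 22, 26), (9, x, t, 18, 7, 23, 16), (9, x, t, 18, 7, 38, 7), (9, x, t, 38, 34, 18, 31), (9, x, t, 38, 34, 22, 26), (9, x, t, 38, 34, 23, 16), (9, x, t, 38, 34, 38, 7)}
Projecting to F, B, C (52 duplicate(s) eliminated): {(1, x, 16), (1, x, 22), (1, x, 7), (1, x, 9), (18, x, 16), (18, x, 22), (18, x, 7), (18, x, 9), (38, x, 16), (38, x, 22), (38, x, 7), (38, x, 9)}

{(1, x, 16), (1, x, 22), (1, x, 7), (1, x, 9), (18, x, 16), (18, x, 22), (18, x, 7), (18, x, 9), (38, x, 16), (38, x, 22), (38, x, 7), (38, x, 9)}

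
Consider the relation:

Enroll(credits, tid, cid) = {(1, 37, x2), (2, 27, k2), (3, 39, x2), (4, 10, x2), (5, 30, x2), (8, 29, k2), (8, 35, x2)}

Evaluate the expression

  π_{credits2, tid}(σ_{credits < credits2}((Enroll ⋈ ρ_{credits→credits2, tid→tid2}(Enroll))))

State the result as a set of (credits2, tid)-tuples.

{(3, 37), (4, 37), (4, 39), (5, 10), (5, 37), (5, 39), (8, 10), (8, 27), (8, 30), (8, 37), (8, 39)}

ρ[credits→credits2, tid→tid2]: schema becomes (credits2, tid2, cid); tuples unchanged.
Natural join on cid: {(1, 37, x2, 1, 37), (1, 37, x2, 3, 39), (1, 37, x2, 4, 10), (1, 37, x2, 5, 30), (1, 37, x2, 8, 35), (2, 27, k2, 2, 27), (2, 27, k2, 8, 29), (3, 39, x2, 1, 37), (3, 39, x2, 3, 39), (3, 39, x2, 4, 10), (3, 39, x2, 5, 30), (3, 39, x2, 8, 35), (4, 10, x2, 1, 37), (4, 10, x2, 3, 39), (4, 10, x2, 4, 10), (4, 10, x2, 5, 30), (4, 10, x2, 8, 35), (5, 30, x2, 1, 37), (5, 30, x2, 3, 39), (5, 30, x2, 4, 10), (5, 30, x2, 5, 30), (5, 30, x2, 8, 35), (8, 29, k2, 2, 27), (8, 29, k2, 8, 29), (8, 35, x2, 1, 37), (8, 35, x2, 3, 39), (8, 35, x2, 4, 10), (8, 35, x2, 5, 30), (8, 35, x2, 8, 35)}
Apply σ_{credits < credits2}; surviving tuples: {(1, 37, x2, 3, 39), (1, 37, x2, 4, 10), (1, 37, x2, 5, 30), (1, 37, x2, 8, 35), (2, 27, k2, 8, 29), (3, 39, x2, 4, 10), (3, 39, x2, 5, 30), (3, 39, x2, 8, 35), (4, 10, x2, 5, 30), (4, 10, x2, 8, 35), (5, 30, x2, 8, 35)}
π[credits2, tid]: project onto (credits2, tid) → {(3, 37), (4, 37), (4, 39), (5, 10), (5, 37), (5, 39), (8, 10), (8, 27), (8, 30), (8, 37), (8, 39)}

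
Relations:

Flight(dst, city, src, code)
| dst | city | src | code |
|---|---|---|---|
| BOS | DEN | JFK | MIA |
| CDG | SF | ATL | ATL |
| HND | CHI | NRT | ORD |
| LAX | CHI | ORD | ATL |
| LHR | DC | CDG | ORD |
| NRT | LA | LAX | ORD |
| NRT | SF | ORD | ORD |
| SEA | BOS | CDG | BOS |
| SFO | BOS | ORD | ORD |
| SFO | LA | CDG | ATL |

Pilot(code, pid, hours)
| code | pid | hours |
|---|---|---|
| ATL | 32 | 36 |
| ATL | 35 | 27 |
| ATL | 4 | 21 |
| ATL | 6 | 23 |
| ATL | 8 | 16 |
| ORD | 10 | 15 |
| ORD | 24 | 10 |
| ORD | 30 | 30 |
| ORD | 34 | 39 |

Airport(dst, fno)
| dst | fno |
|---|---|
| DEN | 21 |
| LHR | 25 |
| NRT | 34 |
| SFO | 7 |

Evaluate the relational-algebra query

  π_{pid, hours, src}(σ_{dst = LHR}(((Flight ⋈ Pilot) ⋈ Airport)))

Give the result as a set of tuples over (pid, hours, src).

{(10, 15, CDG), (24, 10, CDG), (30, 30, CDG), (34, 39, CDG)}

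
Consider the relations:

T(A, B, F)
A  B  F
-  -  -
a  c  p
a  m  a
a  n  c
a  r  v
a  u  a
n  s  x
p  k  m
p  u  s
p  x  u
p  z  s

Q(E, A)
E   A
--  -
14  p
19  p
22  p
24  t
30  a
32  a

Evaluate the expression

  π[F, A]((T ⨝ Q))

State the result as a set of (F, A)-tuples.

{(a, a), (c, a), (m, p), (p, a), (s, p), (u, p), (v, a)}

T ⋈ Q (natural join on A): {(a, c, p, 30), (a, c, p, 32), (a, m, a, 30), (a, m, a, 32), (a, n, c, 30), (a, n, c, 32), (a, r, v, 30), (a, r, v, 32), (a, u, a, 30), (a, u, a, 32), (p, k, m, 14), (p, k, m, 19), (p, k, m, 22), (p, u, s, 14), (p, u, s, 19), (p, u, s, 22), (p, x, u, 14), (p, x, u, 19), (p, x, u, 22), (p, z, s, 14), (p, z, s, 19), (p, z, s, 22)}
Projecting to F, A (15 duplicate(s) eliminated): {(a, a), (c, a), (m, p), (p, a), (s, p), (u, p), (v, a)}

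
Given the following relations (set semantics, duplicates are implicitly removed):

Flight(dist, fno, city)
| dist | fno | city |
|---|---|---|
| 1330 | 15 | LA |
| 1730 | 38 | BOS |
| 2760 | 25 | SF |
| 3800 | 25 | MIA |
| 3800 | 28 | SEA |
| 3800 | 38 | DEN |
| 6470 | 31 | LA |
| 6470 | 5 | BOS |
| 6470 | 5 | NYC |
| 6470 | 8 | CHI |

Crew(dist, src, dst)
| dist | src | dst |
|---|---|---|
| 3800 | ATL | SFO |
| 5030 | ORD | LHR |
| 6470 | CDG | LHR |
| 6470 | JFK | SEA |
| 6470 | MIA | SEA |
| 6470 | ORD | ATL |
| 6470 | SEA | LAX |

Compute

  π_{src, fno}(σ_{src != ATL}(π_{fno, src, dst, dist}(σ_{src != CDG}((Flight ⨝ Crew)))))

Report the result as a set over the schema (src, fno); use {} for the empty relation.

{(JFK, 31), (JFK, 5), (JFK, 8), (MIA, 31), (MIA, 5), (MIA, 8), (ORD, 31), (ORD, 5), (ORD, 8), (SEA, 31), (SEA, 5), (SEA, 8)}

Joining Flight and Crew on dist yields {(3800, 25, MIA, ATL, SFO), (3800, 28, SEA, ATL, SFO), (3800, 38, DEN, ATL, SFO), (6470, 31, LA, CDG, LHR), (6470, 31, LA, JFK, SEA), (6470, 31, LA, MIA, SEA), (6470, 31, LA, ORD, ATL), (6470, 31, LA, SEA, LAX), (6470, 5, BOS, CDG, LHR), (6470, 5, BOS, JFK, SEA), (6470, 5, BOS, MIA, SEA), (6470, 5, BOS, ORD, ATL), (6470, 5, BOS, SEA, LAX), (6470, 5, NYC, CDG, LHR), (6470, 5, NYC, JFK, SEA), (6470, 5, NYC, MIA, SEA), (6470, 5, NYC, ORD, ATL), (6470, 5, NYC, SEA, LAX), (6470, 8, CHI, CDG, LHR), (6470, 8, CHI, JFK, SEA), (6470, 8, CHI, MIA, SEA), (6470, 8, CHI, ORD, ATL), (6470, 8, CHI, SEA, LAX)}.
Selection src != CDG: {(3800, 25, MIA, ATL, SFO), (3800, 28, SEA, ATL, SFO), (3800, 38, DEN, ATL, SFO), (6470, 31, LA, JFK, SEA), (6470, 31, LA, MIA, SEA), (6470, 31, LA, ORD, ATL), (6470, 31, LA, SEA, LAX), (6470, 5, BOS, JFK, SEA), (6470, 5, BOS, MIA, SEA), (6470, 5, BOS, ORD, ATL), (6470, 5, BOS, SEA, LAX), (6470, 5, NYC, JFK, SEA), (6470, 5, NYC, MIA, SEA), (6470, 5, NYC, ORD, ATL), (6470, 5, NYC, SEA, LAX), (6470, 8, CHI, JFK, SEA), (6470, 8, CHI, MIA, SEA), (6470, 8, CHI, ORD, ATL), (6470, 8, CHI, SEA, LAX)}
π[fno, src, dst, dist]: project onto (fno, src, dst, dist) (4 duplicate(s) eliminated) → {(25, ATL, SFO, 3800), (28, ATL, SFO, 3800), (31, JFK, SEA, 6470), (31, MIA, SEA, 6470), (31, ORD, ATL, 6470), (31, SEA, LAX, 6470), (38, ATL, SFO, 3800), (5, JFK, SEA, 6470), (5, MIA, SEA, 6470), (5, ORD, ATL, 6470), (5, SEA, LAX, 6470), (8, JFK, SEA, 6470), (8, MIA, SEA, 6470), (8, ORD, ATL, 6470), (8, SEA, LAX, 6470)}
Selection src != ATL: {(31, JFK, SEA, 6470), (31, MIA, SEA, 6470), (31, ORD, ATL, 6470), (31, SEA, LAX, 6470), (5, JFK, SEA, 6470), (5, MIA, SEA, 6470), (5, ORD, ATL, 6470), (5, SEA, LAX, 6470), (8, JFK, SEA, 6470), (8, MIA, SEA, 6470), (8, ORD, ATL, 6470), (8, SEA, LAX, 6470)}
π[src, fno]: project onto (src, fno) → {(JFK, 31), (JFK, 5), (JFK, 8), (MIA, 31), (MIA, 5), (MIA, 8), (ORD, 31), (ORD, 5), (ORD, 8), (SEA, 31), (SEA, 5), (SEA, 8)}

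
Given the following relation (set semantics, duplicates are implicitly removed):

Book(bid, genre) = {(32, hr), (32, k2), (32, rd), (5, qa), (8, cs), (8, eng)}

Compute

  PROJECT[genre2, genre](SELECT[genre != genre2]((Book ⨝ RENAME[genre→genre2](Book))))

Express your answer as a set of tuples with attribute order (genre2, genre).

ρ[genre→genre2]: schema becomes (bid, genre2); tuples unchanged.
Book ⋈ RENAME[genre→genre2](Book) (natural join on bid): {(32, hr, hr), (32, hr, k2), (32, hr, rd), (32, k2, hr), (32, k2, k2), (32, k2, rd), (32, rd, hr), (32, rd, k2), (32, rd, rd), (5, qa, qa), (8, cs, cs), (8, cs, eng), (8, eng, cs), (8, eng, eng)}
σ[genre != genre2]: keep tuples satisfying genre != genre2 → {(32, hr, k2), (32, hr, rd), (32, k2, hr), (32, k2, rd), (32, rd, hr), (32, rd, k2), (8, cs, eng), (8, eng, cs)}
π[genre2, genre]: project onto (genre2, genre) → {(cs, eng), (eng, cs), (hr, k2), (hr, rd), (k2, hr), (k2, rd), (rd, hr), (rd, k2)}

{(cs, eng), (eng, cs), (hr, k2), (hr, rd), (k2, hr), (k2, rd), (rd, hr), (rd, k2)}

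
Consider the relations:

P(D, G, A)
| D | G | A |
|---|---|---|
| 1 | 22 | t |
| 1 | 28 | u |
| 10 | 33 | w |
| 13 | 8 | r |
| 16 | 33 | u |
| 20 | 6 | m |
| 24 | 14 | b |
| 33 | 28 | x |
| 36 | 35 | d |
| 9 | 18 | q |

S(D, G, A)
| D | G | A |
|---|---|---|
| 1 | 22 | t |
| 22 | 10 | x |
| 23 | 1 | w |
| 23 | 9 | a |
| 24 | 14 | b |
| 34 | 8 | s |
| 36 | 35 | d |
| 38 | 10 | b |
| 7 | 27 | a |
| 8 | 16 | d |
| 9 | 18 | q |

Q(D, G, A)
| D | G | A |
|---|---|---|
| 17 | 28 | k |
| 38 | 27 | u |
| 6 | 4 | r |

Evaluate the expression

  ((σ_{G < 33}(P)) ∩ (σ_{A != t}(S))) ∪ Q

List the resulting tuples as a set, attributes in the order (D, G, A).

{(17, 28, k), (24, 14, b), (38, 27, u), (6, 4, r), (9, 18, q)}

Apply σ_{G < 33}; surviving tuples: {(1, 22, t), (1, 28, u), (13, 8, r), (20, 6, m), (24, 14, b), (33, 28, x), (9, 18, q)}
Apply σ_{A != t}; surviving tuples: {(22, 10, x), (23, 1, w), (23, 9, a), (24, 14, b), (34, 8, s), (36, 35, d), (38, 10, b), (7, 27, a), (8, 16, d), (9, 18, q)}
Intersection: {(1, 22, t), (1, 28, u), (13, 8, r), (20, 6, m), (24, 14, b), (33, 28, x), (9, 18, q)} with {(22, 10, x), (23, 1, w), (23, 9, a), (24, 14, b), (34, 8, s), (36, 35, d), (38, 10, b), (7, 27, a), (8, 16, d), (9, 18, q)} → {(24, 14, b), (9, 18, q)}
Union: {(24, 14, b), (9, 18, q)} with {(17, 28, k), (38, 27, u), (6, 4, r)} → {(17, 28, k), (24, 14, b), (38, 27, u), (6, 4, r), (9, 18, q)}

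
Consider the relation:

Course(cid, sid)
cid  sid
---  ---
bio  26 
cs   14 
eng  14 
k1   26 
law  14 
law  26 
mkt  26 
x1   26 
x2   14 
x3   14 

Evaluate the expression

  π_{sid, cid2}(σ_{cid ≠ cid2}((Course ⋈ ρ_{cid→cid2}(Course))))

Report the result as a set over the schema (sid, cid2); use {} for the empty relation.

ρ[cid→cid2]: schema becomes (cid2, sid); tuples unchanged.
Course ⋈ ρ_{cid→cid2}(Course) (natural join on sid): {(bio, 26, bio), (bio, 26, k1), (bio, 26, law), (bio, 26, mkt), (bio, 26, x1), (cs, 14, cs), (cs, 14, eng), (cs, 14, law), (cs, 14, x2), (cs, 14, x3), (eng, 14, cs), (eng, 14, eng), (eng, 14, law), (eng, 14, x2), (eng, 14, x3), (k1, 26, bio), (k1, 26, k1), (k1, 26, law), (k1, 26, mkt), (k1, 26, x1), (law, 14, cs), (law, 14, eng), (law, 14, law), (law, 14, x2), (law, 14, x3), (law, 26, bio), (law, 26, k1), (law, 26, law), (law, 26, mkt), (law, 26, x1), (mkt, 26, bio), (mkt, 26, k1), (mkt, 26, law), (mkt, 26, mkt), (mkt, 26, x1), (x1, 26, bio), (x1, 26, k1), (x1, 26, law), (x1, 26, mkt), (x1, 26, x1), (x2, 14, cs), (x2, 14, eng), (x2, 14, law), (x2, 14, x2), (x2, 14, x3), (x3, 14, cs), (x3, 14, eng), (x3, 14, law), (x3, 14, x2), (x3, 14, x3)}
Filtering on cid ≠ cid2 leaves {(bio, 26, k1), (bio, 26, law), (bio, 26, mkt), (bio, 26, x1), (cs, 14, eng), (cs, 14, law), (cs, 14, x2), (cs, 14, x3), (eng, 14, cs), (eng, 14, law), (eng, 14, x2), (eng, 14, x3), (k1, 26, bio), (k1, 26, law), (k1, 26, mkt), (k1, 26, x1), (law, 14, cs), (law, 14, eng), (law, 14, x2), (law, 14, x3), (law, 26, bio), (law, 26, k1), (law, 26, mkt), (law, 26, x1), (mkt, 26, bio), (mkt, 26, k1), (mkt, 26, law), (mkt, 26, x1), (x1, 26, bio), (x1, 26, k1), (x1, 26, law), (x1, 26, mkt), (x2, 14, cs), (x2, 14, eng), (x2, 14, law), (x2, 14, x3), (x3, 14, cs), (x3, 14, eng), (x3, 14, law), (x3, 14, x2)}.
Keep only column(s) sid, cid2 (30 duplicate(s) eliminated): {(14, cs), (14, eng), (14, law), (14, x2), (14, x3), (26, bio), (26, k1), (26, law), (26, mkt), (26, x1)}

{(14, cs), (14, eng), (14, law), (14, x2), (14, x3), (26, bio), (26, k1), (26, law), (26, mkt), (26, x1)}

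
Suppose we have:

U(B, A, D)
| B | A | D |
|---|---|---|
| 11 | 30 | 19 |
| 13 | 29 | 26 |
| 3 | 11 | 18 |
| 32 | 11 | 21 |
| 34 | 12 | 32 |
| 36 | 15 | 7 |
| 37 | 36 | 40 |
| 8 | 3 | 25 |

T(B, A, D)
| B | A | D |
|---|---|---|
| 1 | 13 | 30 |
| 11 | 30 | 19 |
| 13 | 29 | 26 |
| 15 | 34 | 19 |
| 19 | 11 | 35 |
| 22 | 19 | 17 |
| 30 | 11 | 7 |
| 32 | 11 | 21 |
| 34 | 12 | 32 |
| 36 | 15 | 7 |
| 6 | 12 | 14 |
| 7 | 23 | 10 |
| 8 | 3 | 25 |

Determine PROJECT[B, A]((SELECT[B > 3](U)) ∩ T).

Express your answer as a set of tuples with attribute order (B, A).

{(11, 30), (13, 29), (32, 11), (34, 12), (36, 15), (8, 3)}

Filtering on B > 3 leaves {(11, 30, 19), (13, 29, 26), (32, 11, 21), (34, 12, 32), (36, 15, 7), (37, 36, 40), (8, 3, 25)}.
Taking the intersection: {(11, 30, 19), (13, 29, 26), (32, 11, 21), (34, 12, 32), (36, 15, 7), (8, 3, 25)}
Projecting to B, A: {(11, 30), (13, 29), (32, 11), (34, 12), (36, 15), (8, 3)}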